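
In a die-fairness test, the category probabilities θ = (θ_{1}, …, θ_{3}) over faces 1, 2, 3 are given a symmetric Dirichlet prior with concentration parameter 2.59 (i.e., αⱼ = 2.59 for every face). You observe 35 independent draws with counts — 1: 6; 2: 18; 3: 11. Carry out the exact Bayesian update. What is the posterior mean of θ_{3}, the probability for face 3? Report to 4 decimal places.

0.3177

The Dirichlet prior is conjugate to the Multinomial likelihood: each posterior αⱼ = prior αⱼ + observed count nⱼ.
Posterior concentration: (8.59, 20.59, 13.59), total = 42.77.
E[θ_{3}|data] = α_{3}/Σα = 13.59/42.77 = 0.3177.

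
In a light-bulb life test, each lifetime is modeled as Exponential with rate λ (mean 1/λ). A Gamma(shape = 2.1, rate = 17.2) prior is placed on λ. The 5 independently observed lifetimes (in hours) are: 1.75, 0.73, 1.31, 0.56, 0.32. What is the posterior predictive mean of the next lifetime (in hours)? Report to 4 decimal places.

3.5852

With a Gamma(shape α, rate β) prior on the exponential rate λ, the posterior after n observations with total T = Σxᵢ is Gamma(α+n, β+T).
Sum of observations T = 4.67 hours; n = 5.
Posterior: Gamma(2.1+5, 17.2+4.67) = Gamma(7.1, 21.87).
The predictive distribution for the next observation is Lomax; its mean is β/(α−1) = 21.87/6.1 = 3.5852.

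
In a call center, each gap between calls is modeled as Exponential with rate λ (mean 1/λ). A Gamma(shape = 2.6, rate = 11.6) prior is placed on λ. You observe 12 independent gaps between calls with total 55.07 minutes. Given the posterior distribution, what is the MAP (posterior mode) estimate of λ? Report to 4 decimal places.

0.2040

With a Gamma(shape α, rate β) prior on the exponential rate λ, the posterior after n observations with total T = Σxᵢ is Gamma(α+n, β+T).
Posterior: Gamma(2.6+12, 11.6+55.07) = Gamma(14.6, 66.67).
Mode = (α−1)/β = 0.2040.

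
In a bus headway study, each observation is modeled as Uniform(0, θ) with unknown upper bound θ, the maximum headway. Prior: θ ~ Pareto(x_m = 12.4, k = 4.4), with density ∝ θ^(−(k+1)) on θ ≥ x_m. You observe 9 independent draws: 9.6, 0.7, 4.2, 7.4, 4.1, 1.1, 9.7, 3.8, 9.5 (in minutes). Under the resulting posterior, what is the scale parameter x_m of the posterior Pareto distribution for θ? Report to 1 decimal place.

A Pareto(scale x_m, shape k) prior on the upper bound θ of Uniform(0, θ) is conjugate: posterior is Pareto(max(x_m, max xᵢ), k + n).
Sample maximum = 9.7; prior scale x_m = 12.4 → posterior scale = max = 12.4.
Posterior shape = 4.4 + 9 = 13.4.
Posterior scale x_m = 12.4.

12.4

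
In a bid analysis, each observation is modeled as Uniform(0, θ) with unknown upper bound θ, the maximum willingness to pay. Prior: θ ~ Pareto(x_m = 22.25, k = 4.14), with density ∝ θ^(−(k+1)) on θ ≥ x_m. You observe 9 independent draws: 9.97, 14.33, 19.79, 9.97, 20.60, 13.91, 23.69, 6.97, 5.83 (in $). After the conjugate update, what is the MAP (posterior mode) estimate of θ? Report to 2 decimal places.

23.69

A Pareto(scale x_m, shape k) prior on the upper bound θ of Uniform(0, θ) is conjugate: posterior is Pareto(max(x_m, max xᵢ), k + n).
Sample maximum = 23.69; prior scale x_m = 22.25 → posterior scale = max = 23.69.
Posterior shape = 4.14 + 9 = 13.14.
The Pareto density is decreasing on [x_m, ∞), so the mode is x_m = 23.69.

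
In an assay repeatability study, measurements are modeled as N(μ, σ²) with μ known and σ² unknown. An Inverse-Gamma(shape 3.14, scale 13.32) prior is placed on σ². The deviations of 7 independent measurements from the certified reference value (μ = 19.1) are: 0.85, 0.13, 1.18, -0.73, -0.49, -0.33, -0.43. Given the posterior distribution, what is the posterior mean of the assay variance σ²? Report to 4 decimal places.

With known mean μ and an Inverse-Gamma(α, β) prior on σ², the Normal likelihood is conjugate: posterior is Inv-Gamma(α + n/2, β + Σ(xᵢ−μ)²/2).
Σ(xᵢ−μ)² = (0.85)² + (0.13)² + (1.18)² + (-0.73)² + (-0.49)² + (-0.33)² + (-0.43)² = 3.1986.
Posterior: Inv-Gamma(3.14 + 7/2, 13.32 + 3.1986/2) = Inv-Gamma(6.64, 14.91930).
E[σ²|data] = β/(α−1) = 14.91930/5.64 = 2.6453.

2.6453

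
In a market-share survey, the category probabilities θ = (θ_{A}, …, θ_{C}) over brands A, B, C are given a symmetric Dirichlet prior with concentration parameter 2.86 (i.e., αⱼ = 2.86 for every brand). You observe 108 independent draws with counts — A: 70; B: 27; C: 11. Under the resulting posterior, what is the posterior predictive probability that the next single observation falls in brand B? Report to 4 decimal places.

The Dirichlet prior is conjugate to the Multinomial likelihood: each posterior αⱼ = prior αⱼ + observed count nⱼ.
Posterior concentration: (72.86, 29.86, 13.86), total = 116.58.
P(next = B | data) = α_{B}/Σα = 0.2561.

0.2561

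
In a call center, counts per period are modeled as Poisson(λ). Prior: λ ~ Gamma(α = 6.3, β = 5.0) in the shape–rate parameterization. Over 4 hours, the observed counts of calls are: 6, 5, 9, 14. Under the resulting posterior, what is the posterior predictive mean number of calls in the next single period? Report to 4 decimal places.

4.4778

With a Gamma(shape α, rate β) prior, the Poisson likelihood is conjugate: the posterior is Gamma(α + ΣXᵢ, β + n).
Sum of counts S = 34 over n = 4 hours.
Posterior: Gamma(α+S, β+n) = Gamma(6.3+34, 5.0+4) = Gamma(40.3, 9.0).
The predictive distribution for one future period is NegBinom with mean α/β = 4.4778.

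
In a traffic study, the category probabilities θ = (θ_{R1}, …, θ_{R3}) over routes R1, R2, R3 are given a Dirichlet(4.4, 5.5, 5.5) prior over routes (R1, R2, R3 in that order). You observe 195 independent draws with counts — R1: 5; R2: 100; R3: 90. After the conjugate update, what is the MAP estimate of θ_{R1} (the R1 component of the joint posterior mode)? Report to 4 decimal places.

0.0405

The Dirichlet prior is conjugate to the Multinomial likelihood: each posterior αⱼ = prior αⱼ + observed count nⱼ.
Posterior concentration: (9.4, 105.5, 95.5), total = 210.4.
Joint mode component: (α_{R1}−1)/(Σα−K) = 8.4/207.4 = 0.0405.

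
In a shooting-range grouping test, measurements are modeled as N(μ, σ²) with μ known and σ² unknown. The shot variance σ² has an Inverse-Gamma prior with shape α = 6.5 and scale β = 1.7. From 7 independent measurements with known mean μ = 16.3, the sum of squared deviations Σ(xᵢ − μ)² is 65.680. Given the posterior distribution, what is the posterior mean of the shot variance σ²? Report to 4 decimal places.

3.8378

With known mean μ and an Inverse-Gamma(α, β) prior on σ², the Normal likelihood is conjugate: posterior is Inv-Gamma(α + n/2, β + Σ(xᵢ−μ)²/2).
Posterior: Inv-Gamma(6.5 + 7/2, 1.7 + 65.680/2) = Inv-Gamma(10.00, 34.5400).
E[σ²|data] = β/(α−1) = 34.5400/9.00 = 3.8378.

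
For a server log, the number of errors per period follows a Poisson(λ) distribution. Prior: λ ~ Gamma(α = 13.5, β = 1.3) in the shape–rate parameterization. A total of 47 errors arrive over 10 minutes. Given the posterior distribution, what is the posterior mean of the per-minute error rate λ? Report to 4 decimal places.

With a Gamma(shape α, rate β) prior, the Poisson likelihood is conjugate: the posterior is Gamma(α + ΣXᵢ, β + n).
Posterior: Gamma(α+S, β+n) = Gamma(13.5+47, 1.3+10) = Gamma(60.5, 11.3).
Posterior mean = α/β = 60.5/11.3 = 5.3540.

5.3540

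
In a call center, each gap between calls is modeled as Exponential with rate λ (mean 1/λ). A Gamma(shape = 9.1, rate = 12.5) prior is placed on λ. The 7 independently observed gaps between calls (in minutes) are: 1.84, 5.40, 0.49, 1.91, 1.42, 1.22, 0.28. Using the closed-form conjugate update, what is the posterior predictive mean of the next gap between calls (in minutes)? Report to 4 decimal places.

With a Gamma(shape α, rate β) prior on the exponential rate λ, the posterior after n observations with total T = Σxᵢ is Gamma(α+n, β+T).
Sum of observations T = 12.56 minutes; n = 7.
Posterior: Gamma(9.1+7, 12.5+12.56) = Gamma(16.1, 25.06).
The predictive distribution for the next observation is Lomax; its mean is β/(α−1) = 25.06/15.1 = 1.6596.

1.6596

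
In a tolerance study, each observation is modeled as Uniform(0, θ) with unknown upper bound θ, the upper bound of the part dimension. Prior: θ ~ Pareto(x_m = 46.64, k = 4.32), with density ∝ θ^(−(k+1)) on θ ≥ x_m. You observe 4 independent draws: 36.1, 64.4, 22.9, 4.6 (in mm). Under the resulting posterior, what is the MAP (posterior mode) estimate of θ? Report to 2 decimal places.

A Pareto(scale x_m, shape k) prior on the upper bound θ of Uniform(0, θ) is conjugate: posterior is Pareto(max(x_m, max xᵢ), k + n).
Sample maximum = 64.4; prior scale x_m = 46.64 → posterior scale = max = 64.40.
Posterior shape = 4.32 + 4 = 8.32.
The Pareto density is decreasing on [x_m, ∞), so the mode is x_m = 64.40.

64.40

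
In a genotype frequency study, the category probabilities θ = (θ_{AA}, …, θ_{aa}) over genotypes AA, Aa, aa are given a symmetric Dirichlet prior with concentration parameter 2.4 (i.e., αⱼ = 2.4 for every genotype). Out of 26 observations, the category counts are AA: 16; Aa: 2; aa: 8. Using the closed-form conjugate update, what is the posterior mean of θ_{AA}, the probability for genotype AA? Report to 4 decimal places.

The Dirichlet prior is conjugate to the Multinomial likelihood: each posterior αⱼ = prior αⱼ + observed count nⱼ.
Posterior concentration: (18.4, 4.4, 10.4), total = 33.2.
E[θ_{AA}|data] = α_{AA}/Σα = 18.4/33.2 = 0.5542.

0.5542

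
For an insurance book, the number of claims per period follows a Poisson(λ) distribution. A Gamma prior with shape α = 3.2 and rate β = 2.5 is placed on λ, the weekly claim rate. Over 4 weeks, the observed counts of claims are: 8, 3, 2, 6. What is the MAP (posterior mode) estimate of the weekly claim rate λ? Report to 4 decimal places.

With a Gamma(shape α, rate β) prior, the Poisson likelihood is conjugate: the posterior is Gamma(α + ΣXᵢ, β + n).
Sum of counts S = 19 over n = 4 weeks.
Posterior: Gamma(α+S, β+n) = Gamma(3.2+19, 2.5+4) = Gamma(22.2, 6.5).
Mode of Gamma(α,β) for α≥1 is (α−1)/β = 21.2/6.5 = 3.2615.

3.2615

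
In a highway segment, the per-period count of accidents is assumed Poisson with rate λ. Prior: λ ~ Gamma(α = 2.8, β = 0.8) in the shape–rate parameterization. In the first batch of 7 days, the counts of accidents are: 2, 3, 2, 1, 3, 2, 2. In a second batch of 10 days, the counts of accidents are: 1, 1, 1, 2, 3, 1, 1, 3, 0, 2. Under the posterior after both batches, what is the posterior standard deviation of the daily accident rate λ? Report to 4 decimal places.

With a Gamma(shape α, rate β) prior, the Poisson likelihood is conjugate: the posterior is Gamma(α + ΣXᵢ, β + n).
Batch 1: sum of counts S = 15 over n = 7 days.
After batch 1: Gamma(α+S, β+n) = Gamma(2.8+15, 0.8+7) = Gamma(17.8, 7.8).
Batch 2: sum of counts S = 15 over n = 10 days.
After batch 2: Gamma(α+S, β+n) = Gamma(17.8+15, 7.8+10) = Gamma(32.8, 17.8).
SD = √α/β = √32.8/17.8 = 0.3217.

0.3217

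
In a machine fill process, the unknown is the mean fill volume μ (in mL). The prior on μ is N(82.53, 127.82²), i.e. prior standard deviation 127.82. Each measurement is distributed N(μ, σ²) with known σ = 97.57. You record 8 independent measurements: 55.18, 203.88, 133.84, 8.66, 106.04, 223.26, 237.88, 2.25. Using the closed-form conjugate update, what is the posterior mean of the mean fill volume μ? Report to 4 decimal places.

For Normal data with known variance σ², a Normal(μ₀, σ₀²) prior on μ is conjugate. Posterior precision = 1/σ₀² + n/σ²; posterior mean is the precision-weighted average of μ₀ and x̄.
Σxᵢ = 55.18 + 203.88 + 133.84 + 8.66 + 106.04 + 223.26 + 237.88 + 2.25 = 970.99, so n·x̄ = 970.99.
σ₀² = 127.82² = 16337.9524, σ² = 97.57² = 9519.9049; σ² + n·σ₀² = 9519.9049 + 8·16337.9524 = 140223.5241.
Posterior mean = (μ₀/σ₀² + n·x̄/σ²)/(1/σ₀² + n/σ²) = (σ²·μ₀ + σ₀²·n·x̄)/(σ² + n·σ₀²) = (9519.9049·82.53 + 16337.9524·970.99)/140223.5241 = 16649666.152273/140223.5241 = 118.7366.

118.7366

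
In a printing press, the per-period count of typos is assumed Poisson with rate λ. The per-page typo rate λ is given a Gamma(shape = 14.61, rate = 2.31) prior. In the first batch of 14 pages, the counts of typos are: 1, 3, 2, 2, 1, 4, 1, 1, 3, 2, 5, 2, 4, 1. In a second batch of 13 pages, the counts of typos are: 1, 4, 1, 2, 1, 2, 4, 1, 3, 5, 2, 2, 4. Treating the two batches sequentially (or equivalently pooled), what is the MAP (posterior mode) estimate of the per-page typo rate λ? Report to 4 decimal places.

2.6479

With a Gamma(shape α, rate β) prior, the Poisson likelihood is conjugate: the posterior is Gamma(α + ΣXᵢ, β + n).
Batch 1: sum of counts S = 32 over n = 14 pages.
After batch 1: Gamma(α+S, β+n) = Gamma(14.61+32, 2.31+14) = Gamma(46.61, 16.31).
Batch 2: sum of counts S = 32 over n = 13 pages.
After batch 2: Gamma(α+S, β+n) = Gamma(46.61+32, 16.31+13) = Gamma(78.61, 29.31).
Mode of Gamma(α,β) for α≥1 is (α−1)/β = 77.61/29.31 = 2.6479.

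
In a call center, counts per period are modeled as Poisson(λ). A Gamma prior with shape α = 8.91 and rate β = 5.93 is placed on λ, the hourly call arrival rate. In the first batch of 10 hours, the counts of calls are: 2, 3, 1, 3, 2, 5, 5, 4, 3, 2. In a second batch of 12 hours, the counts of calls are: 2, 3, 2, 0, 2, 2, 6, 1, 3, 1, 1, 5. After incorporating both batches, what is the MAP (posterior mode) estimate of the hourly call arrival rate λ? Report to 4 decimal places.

2.3598

With a Gamma(shape α, rate β) prior, the Poisson likelihood is conjugate: the posterior is Gamma(α + ΣXᵢ, β + n).
Batch 1: sum of counts S = 30 over n = 10 hours.
After batch 1: Gamma(α+S, β+n) = Gamma(8.91+30, 5.93+10) = Gamma(38.91, 15.93).
Batch 2: sum of counts S = 28 over n = 12 hours.
After batch 2: Gamma(α+S, β+n) = Gamma(38.91+28, 15.93+12) = Gamma(66.91, 27.93).
Mode of Gamma(α,β) for α≥1 is (α−1)/β = 65.91/27.93 = 2.3598.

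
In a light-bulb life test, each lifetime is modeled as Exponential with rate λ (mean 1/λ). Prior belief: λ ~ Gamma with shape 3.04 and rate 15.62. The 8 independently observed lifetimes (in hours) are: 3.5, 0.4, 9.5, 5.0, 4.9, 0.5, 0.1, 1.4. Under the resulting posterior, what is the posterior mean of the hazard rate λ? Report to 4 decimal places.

With a Gamma(shape α, rate β) prior on the exponential rate λ, the posterior after n observations with total T = Σxᵢ is Gamma(α+n, β+T).
Sum of observations T = 25.3 hours; n = 8.
Posterior: Gamma(3.04+8, 15.62+25.3) = Gamma(11.04, 40.92).
Posterior mean of λ = α/β = 11.04/40.92 = 0.2698.

0.2698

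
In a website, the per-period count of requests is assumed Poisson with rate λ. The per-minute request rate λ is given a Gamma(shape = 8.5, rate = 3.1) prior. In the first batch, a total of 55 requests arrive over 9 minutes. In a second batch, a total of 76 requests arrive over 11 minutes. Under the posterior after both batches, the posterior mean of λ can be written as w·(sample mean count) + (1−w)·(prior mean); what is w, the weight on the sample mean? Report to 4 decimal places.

With a Gamma(shape α, rate β) prior, the Poisson likelihood is conjugate: the posterior is Gamma(α + ΣXᵢ, β + n).
Total number of minutes: n = 9 + 11 = 20.
Posterior mean = (α₀+S)/(β₀+n) = [n/(β₀+n)]·(S/n) + [β₀/(β₀+n)]·(α₀/β₀), so only n and β₀ enter the weight.
Weight on data w = n/(β₀+n) = 20/(3.1+20) = 20/23.1 = 0.8658.

0.8658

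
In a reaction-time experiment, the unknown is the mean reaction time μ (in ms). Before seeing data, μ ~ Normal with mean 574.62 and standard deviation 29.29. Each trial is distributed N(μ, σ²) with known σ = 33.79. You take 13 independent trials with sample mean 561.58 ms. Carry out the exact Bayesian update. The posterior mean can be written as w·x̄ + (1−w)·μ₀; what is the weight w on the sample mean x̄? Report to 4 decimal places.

For Normal data with known variance σ², a Normal(μ₀, σ₀²) prior on μ is conjugate. Posterior precision = 1/σ₀² + n/σ²; posterior mean is the precision-weighted average of μ₀ and x̄.
σ₀² = 29.29² = 857.9041, σ² = 33.79² = 1141.7641. Prior precision 1/σ₀² = 1/857.9041; data precision n/σ² = 13/1141.7641.
w = (n/σ²)/(1/σ₀² + n/σ²) = n·σ₀²/(σ² + n·σ₀²) = 13·857.9041/(1141.7641 + 13·857.9041) = 11152.7533/12294.5174 = 0.9071.

0.9071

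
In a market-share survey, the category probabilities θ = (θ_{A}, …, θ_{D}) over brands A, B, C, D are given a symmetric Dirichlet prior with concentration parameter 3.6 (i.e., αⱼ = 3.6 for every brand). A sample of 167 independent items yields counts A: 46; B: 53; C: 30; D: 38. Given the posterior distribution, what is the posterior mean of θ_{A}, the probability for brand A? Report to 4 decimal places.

The Dirichlet prior is conjugate to the Multinomial likelihood: each posterior αⱼ = prior αⱼ + observed count nⱼ.
Posterior concentration: (49.6, 56.6, 33.6, 41.6), total = 181.4.
E[θ_{A}|data] = α_{A}/Σα = 49.6/181.4 = 0.2734.

0.2734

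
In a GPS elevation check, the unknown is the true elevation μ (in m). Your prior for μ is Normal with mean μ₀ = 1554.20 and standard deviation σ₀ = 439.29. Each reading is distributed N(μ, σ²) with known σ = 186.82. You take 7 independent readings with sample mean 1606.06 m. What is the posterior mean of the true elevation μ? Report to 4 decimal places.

1604.7538

For Normal data with known variance σ², a Normal(μ₀, σ₀²) prior on μ is conjugate. Posterior precision = 1/σ₀² + n/σ²; posterior mean is the precision-weighted average of μ₀ and x̄.
n·x̄ = 7·1606.06 = 11242.42.
σ₀² = 439.29² = 192975.7041, σ² = 186.82² = 34901.7124; σ² + n·σ₀² = 34901.7124 + 7·192975.7041 = 1385731.6411.
Posterior mean = (μ₀/σ₀² + n·x̄/σ²)/(1/σ₀² + n/σ²) = (σ²·μ₀ + σ₀²·n·x̄)/(σ² + n·σ₀²) = (34901.7124·1554.20 + 192975.7041·11242.42)/1385731.6411 = 2223758156.700002/1385731.6411 = 1604.7538.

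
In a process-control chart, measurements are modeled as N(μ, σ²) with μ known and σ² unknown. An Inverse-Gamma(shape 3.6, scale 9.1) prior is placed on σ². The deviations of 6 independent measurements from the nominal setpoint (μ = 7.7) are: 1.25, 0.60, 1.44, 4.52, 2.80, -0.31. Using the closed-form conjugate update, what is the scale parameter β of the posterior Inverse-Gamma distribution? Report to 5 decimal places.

25.28130

With known mean μ and an Inverse-Gamma(α, β) prior on σ², the Normal likelihood is conjugate: posterior is Inv-Gamma(α + n/2, β + Σ(xᵢ−μ)²/2).
Σ(xᵢ−μ)² = (1.25)² + (0.60)² + (1.44)² + (4.52)² + (2.80)² + (-0.31)² = 32.3626.
Posterior: Inv-Gamma(3.6 + 6/2, 9.1 + 32.3626/2) = Inv-Gamma(6.60, 25.28130).
Posterior β = 25.28130.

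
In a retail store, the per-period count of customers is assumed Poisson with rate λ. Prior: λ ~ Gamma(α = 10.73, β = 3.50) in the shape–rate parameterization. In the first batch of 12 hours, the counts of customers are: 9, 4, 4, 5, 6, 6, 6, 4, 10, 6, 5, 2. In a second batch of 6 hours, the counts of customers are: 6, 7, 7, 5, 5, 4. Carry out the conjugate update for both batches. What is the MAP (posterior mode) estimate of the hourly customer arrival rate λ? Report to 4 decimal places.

5.1502

With a Gamma(shape α, rate β) prior, the Poisson likelihood is conjugate: the posterior is Gamma(α + ΣXᵢ, β + n).
Batch 1: sum of counts S = 67 over n = 12 hours.
After batch 1: Gamma(α+S, β+n) = Gamma(10.73+67, 3.50+12) = Gamma(77.73, 15.50).
Batch 2: sum of counts S = 34 over n = 6 hours.
After batch 2: Gamma(α+S, β+n) = Gamma(77.73+34, 15.50+6) = Gamma(111.73, 21.50).
Mode of Gamma(α,β) for α≥1 is (α−1)/β = 110.73/21.50 = 5.1502.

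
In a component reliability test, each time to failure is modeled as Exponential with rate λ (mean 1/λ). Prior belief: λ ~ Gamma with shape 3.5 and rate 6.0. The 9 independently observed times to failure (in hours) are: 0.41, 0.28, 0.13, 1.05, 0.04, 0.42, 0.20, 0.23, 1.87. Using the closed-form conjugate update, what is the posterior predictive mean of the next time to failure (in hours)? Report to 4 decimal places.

0.9243

With a Gamma(shape α, rate β) prior on the exponential rate λ, the posterior after n observations with total T = Σxᵢ is Gamma(α+n, β+T).
Sum of observations T = 4.63 hours; n = 9.
Posterior: Gamma(3.5+9, 6.0+4.63) = Gamma(12.5, 10.63).
The predictive distribution for the next observation is Lomax; its mean is β/(α−1) = 10.63/11.5 = 0.9243.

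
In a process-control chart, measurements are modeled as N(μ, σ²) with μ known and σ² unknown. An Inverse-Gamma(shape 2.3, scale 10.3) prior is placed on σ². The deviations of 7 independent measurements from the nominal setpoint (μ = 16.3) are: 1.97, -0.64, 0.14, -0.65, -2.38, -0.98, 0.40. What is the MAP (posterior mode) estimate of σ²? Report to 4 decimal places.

With known mean μ and an Inverse-Gamma(α, β) prior on σ², the Normal likelihood is conjugate: posterior is Inv-Gamma(α + n/2, β + Σ(xᵢ−μ)²/2).
Σ(xᵢ−μ)² = (1.97)² + (-0.64)² + (0.14)² + (-0.65)² + (-2.38)² + (-0.98)² + (0.40)² = 11.5174.
Posterior: Inv-Gamma(2.3 + 7/2, 10.3 + 11.5174/2) = Inv-Gamma(5.80, 16.05870).
Mode = β/(α+1) = 16.05870/6.80 = 2.3616.

2.3616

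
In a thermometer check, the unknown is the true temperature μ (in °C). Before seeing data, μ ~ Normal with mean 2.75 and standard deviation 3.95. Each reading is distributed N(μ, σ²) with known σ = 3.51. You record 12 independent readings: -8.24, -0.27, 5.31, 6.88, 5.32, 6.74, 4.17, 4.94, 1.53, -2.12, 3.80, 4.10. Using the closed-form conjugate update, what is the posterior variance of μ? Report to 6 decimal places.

0.963289

For Normal data with known variance σ², a Normal(μ₀, σ₀²) prior on μ is conjugate. Posterior precision = 1/σ₀² + n/σ²; posterior mean is the precision-weighted average of μ₀ and x̄.
σ₀² = 3.95² = 15.6025, σ² = 3.51² = 12.3201; σ² + n·σ₀² = 12.3201 + 12·15.6025 = 199.5501.
Posterior precision = 1/σ₀² + n/σ² = 1/15.6025 + 12/12.3201 = (σ² + n·σ₀²)/(σ₀²σ²) = 199.5501/(15.6025·12.3201); posterior variance σₙ² = σ₀²σ²/(σ² + n·σ₀²) = 15.6025·12.3201/199.5501 = 0.963289.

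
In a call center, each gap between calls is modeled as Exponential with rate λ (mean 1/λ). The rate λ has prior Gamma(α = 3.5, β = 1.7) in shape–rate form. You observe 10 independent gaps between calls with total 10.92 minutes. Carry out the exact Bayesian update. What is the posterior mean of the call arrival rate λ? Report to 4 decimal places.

1.0697

With a Gamma(shape α, rate β) prior on the exponential rate λ, the posterior after n observations with total T = Σxᵢ is Gamma(α+n, β+T).
Posterior: Gamma(3.5+10, 1.7+10.92) = Gamma(13.5, 12.62).
Posterior mean of λ = α/β = 13.5/12.62 = 1.0697.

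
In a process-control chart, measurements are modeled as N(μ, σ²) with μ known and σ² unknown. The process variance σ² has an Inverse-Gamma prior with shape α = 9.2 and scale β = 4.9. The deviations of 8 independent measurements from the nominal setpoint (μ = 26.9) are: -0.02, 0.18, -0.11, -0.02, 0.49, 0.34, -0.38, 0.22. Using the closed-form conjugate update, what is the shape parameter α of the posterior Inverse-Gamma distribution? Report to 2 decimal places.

With known mean μ and an Inverse-Gamma(α, β) prior on σ², the Normal likelihood is conjugate: posterior is Inv-Gamma(α + n/2, β + Σ(xᵢ−μ)²/2).
Σ(xᵢ−μ)² = (-0.02)² + (0.18)² + (-0.11)² + (-0.02)² + (0.49)² + (0.34)² + (-0.38)² + (0.22)² = 0.5938.
Posterior: Inv-Gamma(9.2 + 8/2, 4.9 + 0.5938/2) = Inv-Gamma(13.20, 5.19690).
Posterior α = 13.20.

13.20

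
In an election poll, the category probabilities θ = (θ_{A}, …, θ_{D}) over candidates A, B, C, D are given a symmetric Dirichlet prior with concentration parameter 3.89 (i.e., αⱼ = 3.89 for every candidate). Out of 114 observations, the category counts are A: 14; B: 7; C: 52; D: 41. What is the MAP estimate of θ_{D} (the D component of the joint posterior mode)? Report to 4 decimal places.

0.3496

The Dirichlet prior is conjugate to the Multinomial likelihood: each posterior αⱼ = prior αⱼ + observed count nⱼ.
Posterior concentration: (17.89, 10.89, 55.89, 44.89), total = 129.56.
Joint mode component: (α_{D}−1)/(Σα−K) = 43.89/125.56 = 0.3496.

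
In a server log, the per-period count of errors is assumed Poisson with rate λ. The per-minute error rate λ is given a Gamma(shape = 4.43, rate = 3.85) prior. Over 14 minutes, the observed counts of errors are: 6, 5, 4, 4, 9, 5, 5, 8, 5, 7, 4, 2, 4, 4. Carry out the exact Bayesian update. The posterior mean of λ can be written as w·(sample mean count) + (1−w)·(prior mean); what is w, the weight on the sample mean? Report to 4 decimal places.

With a Gamma(shape α, rate β) prior, the Poisson likelihood is conjugate: the posterior is Gamma(α + ΣXᵢ, β + n).
Posterior mean = (α₀+S)/(β₀+n) = [n/(β₀+n)]·(S/n) + [β₀/(β₀+n)]·(α₀/β₀), so only n and β₀ enter the weight.
Weight on data w = n/(β₀+n) = 14/(3.85+14) = 14/17.85 = 0.7843.

0.7843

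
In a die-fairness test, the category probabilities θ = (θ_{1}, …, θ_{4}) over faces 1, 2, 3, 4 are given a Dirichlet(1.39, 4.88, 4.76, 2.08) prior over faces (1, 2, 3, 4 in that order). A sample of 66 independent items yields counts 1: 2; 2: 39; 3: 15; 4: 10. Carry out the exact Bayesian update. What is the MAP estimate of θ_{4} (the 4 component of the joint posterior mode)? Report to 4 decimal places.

The Dirichlet prior is conjugate to the Multinomial likelihood: each posterior αⱼ = prior αⱼ + observed count nⱼ.
Posterior concentration: (3.39, 43.88, 19.76, 12.08), total = 79.11.
Joint mode component: (α_{4}−1)/(Σα−K) = 11.08/75.11 = 0.1475.

0.1475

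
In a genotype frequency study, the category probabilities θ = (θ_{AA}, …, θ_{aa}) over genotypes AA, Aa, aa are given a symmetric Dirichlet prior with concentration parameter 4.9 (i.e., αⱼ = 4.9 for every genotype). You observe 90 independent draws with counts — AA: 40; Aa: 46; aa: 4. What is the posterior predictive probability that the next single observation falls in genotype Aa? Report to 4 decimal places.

0.4862

The Dirichlet prior is conjugate to the Multinomial likelihood: each posterior αⱼ = prior αⱼ + observed count nⱼ.
Posterior concentration: (44.9, 50.9, 8.9), total = 104.7.
P(next = Aa | data) = α_{Aa}/Σα = 0.4862.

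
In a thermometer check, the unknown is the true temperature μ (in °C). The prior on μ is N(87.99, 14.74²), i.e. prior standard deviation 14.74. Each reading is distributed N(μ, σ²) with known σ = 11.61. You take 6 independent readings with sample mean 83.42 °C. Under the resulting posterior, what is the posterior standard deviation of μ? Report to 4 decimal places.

For Normal data with known variance σ², a Normal(μ₀, σ₀²) prior on μ is conjugate. Posterior precision = 1/σ₀² + n/σ²; posterior mean is the precision-weighted average of μ₀ and x̄.
σ₀² = 14.74² = 217.2676, σ² = 11.61² = 134.7921; σ² + n·σ₀² = 134.7921 + 6·217.2676 = 1438.3977.
Posterior precision = 1/σ₀² + n/σ² = 1/217.2676 + 6/134.7921 = (σ² + n·σ₀²)/(σ₀²σ²) = 1438.3977/(217.2676·134.7921); posterior variance σₙ² = σ₀²σ²/(σ² + n·σ₀²) = 217.2676·134.7921/1438.3977 = 20.360124.
Posterior SD = √σₙ² = √(217.2676·134.7921/1438.3977) = 4.5122.

4.5122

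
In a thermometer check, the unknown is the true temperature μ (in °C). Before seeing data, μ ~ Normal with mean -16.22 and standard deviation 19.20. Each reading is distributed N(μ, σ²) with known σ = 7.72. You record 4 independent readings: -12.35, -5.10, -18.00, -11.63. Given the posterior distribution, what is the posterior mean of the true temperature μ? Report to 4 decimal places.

-11.9429

For Normal data with known variance σ², a Normal(μ₀, σ₀²) prior on μ is conjugate. Posterior precision = 1/σ₀² + n/σ²; posterior mean is the precision-weighted average of μ₀ and x̄.
Σxᵢ = (-12.35) + (-5.10) + (-18.00) + (-11.63) = -47.08, so n·x̄ = -47.08.
σ₀² = 19.20² = 368.64, σ² = 7.72² = 59.5984; σ² + n·σ₀² = 59.5984 + 4·368.64 = 1534.1584.
Posterior mean = (μ₀/σ₀² + n·x̄/σ²)/(1/σ₀² + n/σ²) = (σ²·μ₀ + σ₀²·n·x̄)/(σ² + n·σ₀²) = (59.5984·(-16.22) + 368.64·(-47.08))/1534.1584 = -18322.257248/1534.1584 = -11.9429.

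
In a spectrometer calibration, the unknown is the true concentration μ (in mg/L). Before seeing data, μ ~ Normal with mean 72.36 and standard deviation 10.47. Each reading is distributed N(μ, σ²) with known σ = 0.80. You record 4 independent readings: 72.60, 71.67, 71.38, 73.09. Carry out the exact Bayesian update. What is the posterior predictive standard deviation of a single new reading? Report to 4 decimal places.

0.8943

For Normal data with known variance σ², a Normal(μ₀, σ₀²) prior on μ is conjugate. Posterior precision = 1/σ₀² + n/σ²; posterior mean is the precision-weighted average of μ₀ and x̄.
σ₀² = 10.47² = 109.6209, σ² = 0.80² = 0.64; σ² + n·σ₀² = 0.64 + 4·109.6209 = 439.1236.
Posterior precision = 1/σ₀² + n/σ² = 1/109.6209 + 4/0.64 = (σ² + n·σ₀²)/(σ₀²σ²) = 439.1236/(109.6209·0.64); posterior variance σₙ² = σ₀²σ²/(σ² + n·σ₀²) = 109.6209·0.64/439.1236 = 0.159767.
Predictive variance for one new observation = σₙ² + σ² = 109.6209·0.64/439.1236 + 0.64 = σ²·(σ₀² + 439.1236)/439.1236 = 0.64·548.7445/439.1236 = 0.799767; SD = √(0.64·548.7445/439.1236) = 0.8943.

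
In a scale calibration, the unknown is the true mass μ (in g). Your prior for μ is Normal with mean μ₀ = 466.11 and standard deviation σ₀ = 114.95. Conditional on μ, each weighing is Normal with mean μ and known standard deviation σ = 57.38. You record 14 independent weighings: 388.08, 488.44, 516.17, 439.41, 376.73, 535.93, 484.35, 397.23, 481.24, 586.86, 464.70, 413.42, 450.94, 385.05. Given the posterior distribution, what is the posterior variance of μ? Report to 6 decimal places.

For Normal data with known variance σ², a Normal(μ₀, σ₀²) prior on μ is conjugate. Posterior precision = 1/σ₀² + n/σ²; posterior mean is the precision-weighted average of μ₀ and x̄.
σ₀² = 114.95² = 13213.5025, σ² = 57.38² = 3292.4644; σ² + n·σ₀² = 3292.4644 + 14·13213.5025 = 188281.4994.
Posterior precision = 1/σ₀² + n/σ² = 1/13213.5025 + 14/3292.4644 = (σ² + n·σ₀²)/(σ₀²σ²) = 188281.4994/(13213.5025·3292.4644); posterior variance σₙ² = σ₀²σ²/(σ² + n·σ₀²) = 13213.5025·3292.4644/188281.4994 = 231.063523.

231.063523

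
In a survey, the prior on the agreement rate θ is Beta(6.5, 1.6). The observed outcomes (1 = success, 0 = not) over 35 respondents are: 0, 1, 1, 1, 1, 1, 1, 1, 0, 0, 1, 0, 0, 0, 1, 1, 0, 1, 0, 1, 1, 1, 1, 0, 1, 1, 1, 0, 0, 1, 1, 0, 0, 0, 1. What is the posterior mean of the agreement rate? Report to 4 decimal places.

The Beta prior is conjugate to a Binomial/Bernoulli likelihood; the update adds successes to α and failures to β.
Posterior: Beta(α+k, β+n−k) = Beta(6.5+21, 1.6+14) = Beta(27.5, 15.6).
Posterior mean = α/(α+β) = 27.5/43.1 = 0.6381.

0.6381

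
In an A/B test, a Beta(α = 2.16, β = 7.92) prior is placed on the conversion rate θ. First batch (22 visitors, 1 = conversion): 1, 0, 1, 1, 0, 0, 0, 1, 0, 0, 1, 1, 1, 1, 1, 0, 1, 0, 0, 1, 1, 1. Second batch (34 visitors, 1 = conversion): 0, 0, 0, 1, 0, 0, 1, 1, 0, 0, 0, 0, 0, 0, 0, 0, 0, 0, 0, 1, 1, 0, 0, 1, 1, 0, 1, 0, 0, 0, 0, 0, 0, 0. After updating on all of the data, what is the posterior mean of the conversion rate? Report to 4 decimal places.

The Beta prior is conjugate to a Binomial/Bernoulli likelihood; the update adds successes to α and failures to β.
After batch 1: Beta(2.16+13, 7.92+9) = Beta(15.16, 16.92).
After batch 2: Beta(15.16+8, 16.92+26) = Beta(23.16, 42.92).
Posterior mean = α/(α+β) = 23.16/66.08 = 0.3505.

0.3505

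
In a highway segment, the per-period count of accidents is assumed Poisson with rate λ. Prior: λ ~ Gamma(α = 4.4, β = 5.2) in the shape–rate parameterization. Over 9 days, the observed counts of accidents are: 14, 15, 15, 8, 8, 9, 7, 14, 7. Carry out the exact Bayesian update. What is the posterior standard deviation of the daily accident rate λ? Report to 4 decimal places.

0.7091

With a Gamma(shape α, rate β) prior, the Poisson likelihood is conjugate: the posterior is Gamma(α + ΣXᵢ, β + n).
Sum of counts S = 97 over n = 9 days.
Posterior: Gamma(α+S, β+n) = Gamma(4.4+97, 5.2+9) = Gamma(101.4, 14.2).
SD = √α/β = √101.4/14.2 = 0.7091.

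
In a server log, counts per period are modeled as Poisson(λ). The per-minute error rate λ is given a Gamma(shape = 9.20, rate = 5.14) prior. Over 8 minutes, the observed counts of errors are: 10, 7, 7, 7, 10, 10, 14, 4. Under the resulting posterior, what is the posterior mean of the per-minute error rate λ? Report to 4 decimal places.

With a Gamma(shape α, rate β) prior, the Poisson likelihood is conjugate: the posterior is Gamma(α + ΣXᵢ, β + n).
Sum of counts S = 69 over n = 8 minutes.
Posterior: Gamma(α+S, β+n) = Gamma(9.20+69, 5.14+8) = Gamma(78.20, 13.14).
Posterior mean = α/β = 78.20/13.14 = 5.9513.

5.9513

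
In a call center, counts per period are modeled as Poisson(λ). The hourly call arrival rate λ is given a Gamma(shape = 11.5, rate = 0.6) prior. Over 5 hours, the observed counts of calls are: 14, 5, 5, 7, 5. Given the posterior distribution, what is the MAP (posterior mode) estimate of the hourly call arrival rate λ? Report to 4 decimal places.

8.3036

With a Gamma(shape α, rate β) prior, the Poisson likelihood is conjugate: the posterior is Gamma(α + ΣXᵢ, β + n).
Sum of counts S = 36 over n = 5 hours.
Posterior: Gamma(α+S, β+n) = Gamma(11.5+36, 0.6+5) = Gamma(47.5, 5.6).
Mode of Gamma(α,β) for α≥1 is (α−1)/β = 46.5/5.6 = 8.3036.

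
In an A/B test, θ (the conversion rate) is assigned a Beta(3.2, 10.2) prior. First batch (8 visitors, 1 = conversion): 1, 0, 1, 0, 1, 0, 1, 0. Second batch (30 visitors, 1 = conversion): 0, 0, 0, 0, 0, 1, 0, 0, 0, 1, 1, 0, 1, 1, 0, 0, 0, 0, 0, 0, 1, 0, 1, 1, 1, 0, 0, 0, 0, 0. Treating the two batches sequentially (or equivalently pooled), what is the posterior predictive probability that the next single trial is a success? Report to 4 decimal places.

0.3152

The Beta prior is conjugate to a Binomial/Bernoulli likelihood; the update adds successes to α and failures to β.
After batch 1: Beta(3.2+4, 10.2+4) = Beta(7.2, 14.2).
After batch 2: Beta(7.2+9, 14.2+21) = Beta(16.2, 35.2).
For a single future Bernoulli trial, P(success | data) = α/(α+β) = 0.3152.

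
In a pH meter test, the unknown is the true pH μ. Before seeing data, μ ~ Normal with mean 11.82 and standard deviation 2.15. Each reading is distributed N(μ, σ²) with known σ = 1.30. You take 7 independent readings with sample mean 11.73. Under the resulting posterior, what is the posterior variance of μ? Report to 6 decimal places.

For Normal data with known variance σ², a Normal(μ₀, σ₀²) prior on μ is conjugate. Posterior precision = 1/σ₀² + n/σ²; posterior mean is the precision-weighted average of μ₀ and x̄.
σ₀² = 2.15² = 4.6225, σ² = 1.30² = 1.69; σ² + n·σ₀² = 1.69 + 7·4.6225 = 34.0475.
Posterior precision = 1/σ₀² + n/σ² = 1/4.6225 + 7/1.69 = (σ² + n·σ₀²)/(σ₀²σ²) = 34.0475/(4.6225·1.69); posterior variance σₙ² = σ₀²σ²/(σ² + n·σ₀²) = 4.6225·1.69/34.0475 = 0.229445.

0.229445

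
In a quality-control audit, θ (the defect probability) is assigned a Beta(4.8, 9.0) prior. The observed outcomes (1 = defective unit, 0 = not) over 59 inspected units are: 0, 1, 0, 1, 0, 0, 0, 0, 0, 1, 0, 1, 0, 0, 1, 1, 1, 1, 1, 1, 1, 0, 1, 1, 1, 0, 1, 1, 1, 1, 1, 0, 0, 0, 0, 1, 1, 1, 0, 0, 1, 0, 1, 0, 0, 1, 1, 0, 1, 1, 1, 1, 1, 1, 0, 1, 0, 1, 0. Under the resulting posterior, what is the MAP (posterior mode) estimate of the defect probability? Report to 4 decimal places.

The Beta prior is conjugate to a Binomial/Bernoulli likelihood; the update adds successes to α and failures to β.
Posterior: Beta(α+k, β+n−k) = Beta(4.8+34, 9.0+25) = Beta(38.8, 34.0).
Mode of Beta(a,b) for a,b>1 is (a−1)/(a+b−2) = 37.8/70.8 = 0.5339.

0.5339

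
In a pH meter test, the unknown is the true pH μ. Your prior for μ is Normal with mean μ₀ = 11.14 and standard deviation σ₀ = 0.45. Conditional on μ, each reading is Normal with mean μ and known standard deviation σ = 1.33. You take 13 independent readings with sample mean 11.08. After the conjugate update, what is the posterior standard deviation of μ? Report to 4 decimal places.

For Normal data with known variance σ², a Normal(μ₀, σ₀²) prior on μ is conjugate. Posterior precision = 1/σ₀² + n/σ²; posterior mean is the precision-weighted average of μ₀ and x̄.
σ₀² = 0.45² = 0.2025, σ² = 1.33² = 1.7689; σ² + n·σ₀² = 1.7689 + 13·0.2025 = 4.4014.
Posterior precision = 1/σ₀² + n/σ² = 1/0.2025 + 13/1.7689 = (σ² + n·σ₀²)/(σ₀²σ²) = 4.4014/(0.2025·1.7689); posterior variance σₙ² = σ₀²σ²/(σ² + n·σ₀²) = 0.2025·1.7689/4.4014 = 0.081384.
Posterior SD = √σₙ² = √(0.2025·1.7689/4.4014) = 0.2853.

0.2853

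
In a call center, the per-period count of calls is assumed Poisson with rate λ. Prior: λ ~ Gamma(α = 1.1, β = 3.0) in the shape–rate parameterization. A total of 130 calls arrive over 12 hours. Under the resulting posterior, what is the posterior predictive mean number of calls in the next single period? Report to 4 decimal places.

With a Gamma(shape α, rate β) prior, the Poisson likelihood is conjugate: the posterior is Gamma(α + ΣXᵢ, β + n).
Posterior: Gamma(α+S, β+n) = Gamma(1.1+130, 3.0+12) = Gamma(131.1, 15.0).
The predictive distribution for one future period is NegBinom with mean α/β = 8.7400.

8.7400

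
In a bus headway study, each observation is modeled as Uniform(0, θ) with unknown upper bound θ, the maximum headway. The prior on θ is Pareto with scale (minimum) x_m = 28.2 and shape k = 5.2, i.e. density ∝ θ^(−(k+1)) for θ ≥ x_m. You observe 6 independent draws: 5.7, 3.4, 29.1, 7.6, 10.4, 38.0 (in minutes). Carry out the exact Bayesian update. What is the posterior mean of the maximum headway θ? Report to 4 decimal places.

41.7255

A Pareto(scale x_m, shape k) prior on the upper bound θ of Uniform(0, θ) is conjugate: posterior is Pareto(max(x_m, max xᵢ), k + n).
Sample maximum = 38.0; prior scale x_m = 28.2 → posterior scale = max = 38.0.
Posterior shape = 5.2 + 6 = 11.2.
E[θ|data] = k·x_m/(k−1) = 11.2·38.0/10.2 = 41.7255.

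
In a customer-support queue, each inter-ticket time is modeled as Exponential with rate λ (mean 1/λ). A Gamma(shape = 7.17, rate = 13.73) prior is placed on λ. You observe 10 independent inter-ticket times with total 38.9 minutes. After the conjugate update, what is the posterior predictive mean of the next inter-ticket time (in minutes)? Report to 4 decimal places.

With a Gamma(shape α, rate β) prior on the exponential rate λ, the posterior after n observations with total T = Σxᵢ is Gamma(α+n, β+T).
Posterior: Gamma(7.17+10, 13.73+38.9) = Gamma(17.17, 52.63).
The predictive distribution for the next observation is Lomax; its mean is β/(α−1) = 52.63/16.17 = 3.2548.

3.2548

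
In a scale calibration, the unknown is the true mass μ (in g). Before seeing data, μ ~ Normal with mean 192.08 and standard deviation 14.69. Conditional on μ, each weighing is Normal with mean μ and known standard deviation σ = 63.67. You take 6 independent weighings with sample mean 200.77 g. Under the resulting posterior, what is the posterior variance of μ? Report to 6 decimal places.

For Normal data with known variance σ², a Normal(μ₀, σ₀²) prior on μ is conjugate. Posterior precision = 1/σ₀² + n/σ²; posterior mean is the precision-weighted average of μ₀ and x̄.
σ₀² = 14.69² = 215.7961, σ² = 63.67² = 4053.8689; σ² + n·σ₀² = 4053.8689 + 6·215.7961 = 5348.6455.
Posterior precision = 1/σ₀² + n/σ² = 1/215.7961 + 6/4053.8689 = (σ² + n·σ₀²)/(σ₀²σ²) = 5348.6455/(215.7961·4053.8689); posterior variance σₙ² = σ₀²σ²/(σ² + n·σ₀²) = 215.7961·4053.8689/5348.6455 = 163.557128.

163.557128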